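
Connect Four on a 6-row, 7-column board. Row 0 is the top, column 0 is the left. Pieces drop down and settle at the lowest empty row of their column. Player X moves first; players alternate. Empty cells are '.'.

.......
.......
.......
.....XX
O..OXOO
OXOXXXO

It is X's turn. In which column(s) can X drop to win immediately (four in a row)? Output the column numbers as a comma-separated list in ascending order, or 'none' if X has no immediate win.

col 0: drop X → no win
col 1: drop X → no win
col 2: drop X → no win
col 3: drop X → no win
col 4: drop X → no win
col 5: drop X → no win
col 6: drop X → WIN!

Answer: 6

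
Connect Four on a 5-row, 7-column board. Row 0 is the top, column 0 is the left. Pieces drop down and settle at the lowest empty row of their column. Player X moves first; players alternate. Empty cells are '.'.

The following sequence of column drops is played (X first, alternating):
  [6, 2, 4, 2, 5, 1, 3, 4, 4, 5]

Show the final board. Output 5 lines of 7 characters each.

Move 1: X drops in col 6, lands at row 4
Move 2: O drops in col 2, lands at row 4
Move 3: X drops in col 4, lands at row 4
Move 4: O drops in col 2, lands at row 3
Move 5: X drops in col 5, lands at row 4
Move 6: O drops in col 1, lands at row 4
Move 7: X drops in col 3, lands at row 4
Move 8: O drops in col 4, lands at row 3
Move 9: X drops in col 4, lands at row 2
Move 10: O drops in col 5, lands at row 3

Answer: .......
.......
....X..
..O.OO.
.OOXXXX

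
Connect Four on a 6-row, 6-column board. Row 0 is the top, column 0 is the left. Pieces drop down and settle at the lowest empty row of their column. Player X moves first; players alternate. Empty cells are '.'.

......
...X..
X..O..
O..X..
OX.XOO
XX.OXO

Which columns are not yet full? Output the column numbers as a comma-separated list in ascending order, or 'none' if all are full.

Answer: 0,1,2,3,4,5

Derivation:
col 0: top cell = '.' → open
col 1: top cell = '.' → open
col 2: top cell = '.' → open
col 3: top cell = '.' → open
col 4: top cell = '.' → open
col 5: top cell = '.' → open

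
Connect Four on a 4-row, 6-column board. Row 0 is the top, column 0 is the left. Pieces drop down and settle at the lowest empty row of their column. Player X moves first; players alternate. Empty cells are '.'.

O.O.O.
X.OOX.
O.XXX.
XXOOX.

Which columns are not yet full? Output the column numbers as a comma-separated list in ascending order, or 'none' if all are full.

Answer: 1,3,5

Derivation:
col 0: top cell = 'O' → FULL
col 1: top cell = '.' → open
col 2: top cell = 'O' → FULL
col 3: top cell = '.' → open
col 4: top cell = 'O' → FULL
col 5: top cell = '.' → open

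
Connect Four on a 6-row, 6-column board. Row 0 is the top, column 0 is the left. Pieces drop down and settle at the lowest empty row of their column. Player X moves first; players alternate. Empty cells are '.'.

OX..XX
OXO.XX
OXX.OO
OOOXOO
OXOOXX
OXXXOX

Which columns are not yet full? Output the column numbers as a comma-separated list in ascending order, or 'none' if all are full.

Answer: 2,3

Derivation:
col 0: top cell = 'O' → FULL
col 1: top cell = 'X' → FULL
col 2: top cell = '.' → open
col 3: top cell = '.' → open
col 4: top cell = 'X' → FULL
col 5: top cell = 'X' → FULL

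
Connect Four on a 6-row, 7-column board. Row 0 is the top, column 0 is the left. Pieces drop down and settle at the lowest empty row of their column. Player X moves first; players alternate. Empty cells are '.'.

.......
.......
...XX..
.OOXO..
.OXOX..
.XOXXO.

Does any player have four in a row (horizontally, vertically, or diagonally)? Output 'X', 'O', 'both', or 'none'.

X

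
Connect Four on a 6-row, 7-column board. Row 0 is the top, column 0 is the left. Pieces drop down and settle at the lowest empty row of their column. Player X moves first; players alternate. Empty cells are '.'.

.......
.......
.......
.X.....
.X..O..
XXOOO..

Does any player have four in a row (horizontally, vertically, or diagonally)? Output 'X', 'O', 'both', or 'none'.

none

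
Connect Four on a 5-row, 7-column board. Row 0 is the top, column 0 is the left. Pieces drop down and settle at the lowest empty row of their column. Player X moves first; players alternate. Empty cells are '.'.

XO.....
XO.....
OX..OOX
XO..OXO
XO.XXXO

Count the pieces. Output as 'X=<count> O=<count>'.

X=10 O=10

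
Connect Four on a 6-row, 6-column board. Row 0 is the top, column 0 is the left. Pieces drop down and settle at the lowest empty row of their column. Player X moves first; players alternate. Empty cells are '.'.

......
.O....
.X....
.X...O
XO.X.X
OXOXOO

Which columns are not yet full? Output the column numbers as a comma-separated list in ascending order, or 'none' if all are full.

Answer: 0,1,2,3,4,5

Derivation:
col 0: top cell = '.' → open
col 1: top cell = '.' → open
col 2: top cell = '.' → open
col 3: top cell = '.' → open
col 4: top cell = '.' → open
col 5: top cell = '.' → open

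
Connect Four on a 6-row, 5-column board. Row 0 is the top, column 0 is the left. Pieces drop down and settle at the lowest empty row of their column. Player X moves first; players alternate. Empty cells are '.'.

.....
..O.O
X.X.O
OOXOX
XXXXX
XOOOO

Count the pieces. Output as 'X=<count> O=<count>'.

X=10 O=10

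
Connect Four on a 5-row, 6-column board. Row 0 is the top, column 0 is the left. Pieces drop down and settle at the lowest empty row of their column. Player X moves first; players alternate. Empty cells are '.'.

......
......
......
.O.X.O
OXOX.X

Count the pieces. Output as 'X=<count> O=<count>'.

X=4 O=4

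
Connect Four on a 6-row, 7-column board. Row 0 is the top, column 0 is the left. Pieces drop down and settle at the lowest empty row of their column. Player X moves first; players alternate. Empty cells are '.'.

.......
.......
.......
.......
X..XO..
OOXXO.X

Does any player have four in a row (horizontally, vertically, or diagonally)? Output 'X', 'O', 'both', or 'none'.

none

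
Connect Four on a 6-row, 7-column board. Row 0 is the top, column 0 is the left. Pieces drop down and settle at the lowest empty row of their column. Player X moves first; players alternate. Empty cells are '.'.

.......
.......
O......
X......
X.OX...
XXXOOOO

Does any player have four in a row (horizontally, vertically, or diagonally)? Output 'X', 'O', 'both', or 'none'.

O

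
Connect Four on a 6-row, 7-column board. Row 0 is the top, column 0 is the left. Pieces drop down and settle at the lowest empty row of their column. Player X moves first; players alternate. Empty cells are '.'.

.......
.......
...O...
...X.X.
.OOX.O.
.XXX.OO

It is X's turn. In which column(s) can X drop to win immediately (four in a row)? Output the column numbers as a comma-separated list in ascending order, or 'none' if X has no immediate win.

Answer: 0,4

Derivation:
col 0: drop X → WIN!
col 1: drop X → no win
col 2: drop X → no win
col 3: drop X → no win
col 4: drop X → WIN!
col 5: drop X → no win
col 6: drop X → no win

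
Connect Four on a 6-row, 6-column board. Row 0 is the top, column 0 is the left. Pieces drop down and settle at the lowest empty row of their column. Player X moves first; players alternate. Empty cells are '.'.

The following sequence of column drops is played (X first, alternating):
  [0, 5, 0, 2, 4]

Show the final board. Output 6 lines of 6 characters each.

Move 1: X drops in col 0, lands at row 5
Move 2: O drops in col 5, lands at row 5
Move 3: X drops in col 0, lands at row 4
Move 4: O drops in col 2, lands at row 5
Move 5: X drops in col 4, lands at row 5

Answer: ......
......
......
......
X.....
X.O.XO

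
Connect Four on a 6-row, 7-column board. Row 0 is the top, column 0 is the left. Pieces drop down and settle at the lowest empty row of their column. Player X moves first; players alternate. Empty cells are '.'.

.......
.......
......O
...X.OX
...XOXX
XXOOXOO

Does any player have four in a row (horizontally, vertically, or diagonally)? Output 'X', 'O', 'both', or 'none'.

O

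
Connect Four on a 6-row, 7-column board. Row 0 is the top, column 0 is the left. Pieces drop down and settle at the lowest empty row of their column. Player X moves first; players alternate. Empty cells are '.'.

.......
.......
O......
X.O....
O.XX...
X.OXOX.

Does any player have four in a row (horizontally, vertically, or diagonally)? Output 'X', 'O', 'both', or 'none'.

none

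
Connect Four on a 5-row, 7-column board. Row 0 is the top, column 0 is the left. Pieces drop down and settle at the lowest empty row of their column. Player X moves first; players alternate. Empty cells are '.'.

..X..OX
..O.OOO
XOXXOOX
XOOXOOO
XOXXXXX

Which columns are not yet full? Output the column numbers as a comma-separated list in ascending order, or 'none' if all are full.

col 0: top cell = '.' → open
col 1: top cell = '.' → open
col 2: top cell = 'X' → FULL
col 3: top cell = '.' → open
col 4: top cell = '.' → open
col 5: top cell = 'O' → FULL
col 6: top cell = 'X' → FULL

Answer: 0,1,3,4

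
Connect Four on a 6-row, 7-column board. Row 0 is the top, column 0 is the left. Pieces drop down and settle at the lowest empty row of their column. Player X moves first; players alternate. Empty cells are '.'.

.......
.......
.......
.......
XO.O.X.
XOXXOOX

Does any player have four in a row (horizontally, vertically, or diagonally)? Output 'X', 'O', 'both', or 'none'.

none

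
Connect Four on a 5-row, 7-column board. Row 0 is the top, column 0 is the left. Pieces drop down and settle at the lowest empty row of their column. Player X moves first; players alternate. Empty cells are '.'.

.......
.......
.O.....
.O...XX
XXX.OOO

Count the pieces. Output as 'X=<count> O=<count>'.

X=5 O=5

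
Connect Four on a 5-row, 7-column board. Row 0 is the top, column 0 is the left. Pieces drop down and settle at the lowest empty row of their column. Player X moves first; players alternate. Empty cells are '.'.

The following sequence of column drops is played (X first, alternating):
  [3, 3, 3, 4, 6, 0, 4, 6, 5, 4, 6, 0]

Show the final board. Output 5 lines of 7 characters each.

Move 1: X drops in col 3, lands at row 4
Move 2: O drops in col 3, lands at row 3
Move 3: X drops in col 3, lands at row 2
Move 4: O drops in col 4, lands at row 4
Move 5: X drops in col 6, lands at row 4
Move 6: O drops in col 0, lands at row 4
Move 7: X drops in col 4, lands at row 3
Move 8: O drops in col 6, lands at row 3
Move 9: X drops in col 5, lands at row 4
Move 10: O drops in col 4, lands at row 2
Move 11: X drops in col 6, lands at row 2
Move 12: O drops in col 0, lands at row 3

Answer: .......
.......
...XO.X
O..OX.O
O..XOXX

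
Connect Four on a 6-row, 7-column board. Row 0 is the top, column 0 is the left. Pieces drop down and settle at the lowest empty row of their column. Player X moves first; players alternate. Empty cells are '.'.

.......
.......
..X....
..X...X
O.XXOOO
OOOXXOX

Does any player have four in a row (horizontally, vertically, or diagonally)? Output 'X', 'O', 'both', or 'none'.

none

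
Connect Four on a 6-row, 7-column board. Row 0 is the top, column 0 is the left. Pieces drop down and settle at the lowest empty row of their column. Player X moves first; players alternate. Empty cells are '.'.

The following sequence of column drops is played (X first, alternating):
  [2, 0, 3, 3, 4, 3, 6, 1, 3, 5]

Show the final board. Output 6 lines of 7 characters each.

Move 1: X drops in col 2, lands at row 5
Move 2: O drops in col 0, lands at row 5
Move 3: X drops in col 3, lands at row 5
Move 4: O drops in col 3, lands at row 4
Move 5: X drops in col 4, lands at row 5
Move 6: O drops in col 3, lands at row 3
Move 7: X drops in col 6, lands at row 5
Move 8: O drops in col 1, lands at row 5
Move 9: X drops in col 3, lands at row 2
Move 10: O drops in col 5, lands at row 5

Answer: .......
.......
...X...
...O...
...O...
OOXXXOX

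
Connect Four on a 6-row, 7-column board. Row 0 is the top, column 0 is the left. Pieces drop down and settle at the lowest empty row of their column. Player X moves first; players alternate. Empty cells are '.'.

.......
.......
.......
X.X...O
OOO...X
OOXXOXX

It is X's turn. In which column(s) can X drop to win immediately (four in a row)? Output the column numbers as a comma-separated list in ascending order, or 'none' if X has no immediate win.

Answer: none

Derivation:
col 0: drop X → no win
col 1: drop X → no win
col 2: drop X → no win
col 3: drop X → no win
col 4: drop X → no win
col 5: drop X → no win
col 6: drop X → no win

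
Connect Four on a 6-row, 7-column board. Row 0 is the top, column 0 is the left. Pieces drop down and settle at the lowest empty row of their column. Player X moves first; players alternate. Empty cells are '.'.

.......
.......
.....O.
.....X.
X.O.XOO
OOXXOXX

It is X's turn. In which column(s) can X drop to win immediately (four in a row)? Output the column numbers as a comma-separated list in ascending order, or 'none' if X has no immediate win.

col 0: drop X → no win
col 1: drop X → no win
col 2: drop X → no win
col 3: drop X → no win
col 4: drop X → no win
col 5: drop X → no win
col 6: drop X → no win

Answer: none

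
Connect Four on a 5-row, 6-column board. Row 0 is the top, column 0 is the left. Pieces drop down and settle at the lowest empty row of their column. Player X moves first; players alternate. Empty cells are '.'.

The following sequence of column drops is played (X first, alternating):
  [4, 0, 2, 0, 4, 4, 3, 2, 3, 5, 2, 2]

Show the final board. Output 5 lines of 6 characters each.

Move 1: X drops in col 4, lands at row 4
Move 2: O drops in col 0, lands at row 4
Move 3: X drops in col 2, lands at row 4
Move 4: O drops in col 0, lands at row 3
Move 5: X drops in col 4, lands at row 3
Move 6: O drops in col 4, lands at row 2
Move 7: X drops in col 3, lands at row 4
Move 8: O drops in col 2, lands at row 3
Move 9: X drops in col 3, lands at row 3
Move 10: O drops in col 5, lands at row 4
Move 11: X drops in col 2, lands at row 2
Move 12: O drops in col 2, lands at row 1

Answer: ......
..O...
..X.O.
O.OXX.
O.XXXO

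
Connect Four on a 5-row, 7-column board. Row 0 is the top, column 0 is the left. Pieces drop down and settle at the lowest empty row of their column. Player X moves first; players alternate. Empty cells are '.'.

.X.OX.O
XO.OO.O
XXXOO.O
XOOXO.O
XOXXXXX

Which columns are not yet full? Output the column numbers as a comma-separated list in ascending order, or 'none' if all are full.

Answer: 0,2,5

Derivation:
col 0: top cell = '.' → open
col 1: top cell = 'X' → FULL
col 2: top cell = '.' → open
col 3: top cell = 'O' → FULL
col 4: top cell = 'X' → FULL
col 5: top cell = '.' → open
col 6: top cell = 'O' → FULL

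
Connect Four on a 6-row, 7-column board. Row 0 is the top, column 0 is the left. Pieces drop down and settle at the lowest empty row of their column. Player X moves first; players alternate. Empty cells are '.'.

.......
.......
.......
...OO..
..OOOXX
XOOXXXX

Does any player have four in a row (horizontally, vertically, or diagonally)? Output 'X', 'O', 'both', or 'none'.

X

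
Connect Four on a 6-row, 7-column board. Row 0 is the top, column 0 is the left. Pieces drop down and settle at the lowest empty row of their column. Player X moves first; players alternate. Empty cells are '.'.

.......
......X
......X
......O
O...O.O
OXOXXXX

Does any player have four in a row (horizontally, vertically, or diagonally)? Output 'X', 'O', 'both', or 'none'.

X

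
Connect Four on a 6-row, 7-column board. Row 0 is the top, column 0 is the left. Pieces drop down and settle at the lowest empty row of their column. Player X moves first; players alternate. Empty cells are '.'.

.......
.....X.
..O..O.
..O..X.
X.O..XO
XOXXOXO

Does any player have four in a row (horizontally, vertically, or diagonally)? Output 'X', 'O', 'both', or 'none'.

none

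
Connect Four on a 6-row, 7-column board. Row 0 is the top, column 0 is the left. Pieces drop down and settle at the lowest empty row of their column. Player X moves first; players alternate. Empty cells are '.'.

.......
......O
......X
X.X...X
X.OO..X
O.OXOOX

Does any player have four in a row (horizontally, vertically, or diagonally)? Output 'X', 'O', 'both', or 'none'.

X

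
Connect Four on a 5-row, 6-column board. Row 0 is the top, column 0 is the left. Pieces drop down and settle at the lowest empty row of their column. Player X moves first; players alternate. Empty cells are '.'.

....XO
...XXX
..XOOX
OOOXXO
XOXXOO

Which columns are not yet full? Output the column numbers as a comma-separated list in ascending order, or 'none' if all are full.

Answer: 0,1,2,3

Derivation:
col 0: top cell = '.' → open
col 1: top cell = '.' → open
col 2: top cell = '.' → open
col 3: top cell = '.' → open
col 4: top cell = 'X' → FULL
col 5: top cell = 'O' → FULL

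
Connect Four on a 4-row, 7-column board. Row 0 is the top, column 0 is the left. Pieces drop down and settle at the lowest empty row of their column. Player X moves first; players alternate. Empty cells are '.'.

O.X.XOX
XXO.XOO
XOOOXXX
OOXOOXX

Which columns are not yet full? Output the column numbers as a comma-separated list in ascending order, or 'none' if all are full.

Answer: 1,3

Derivation:
col 0: top cell = 'O' → FULL
col 1: top cell = '.' → open
col 2: top cell = 'X' → FULL
col 3: top cell = '.' → open
col 4: top cell = 'X' → FULL
col 5: top cell = 'O' → FULL
col 6: top cell = 'X' → FULL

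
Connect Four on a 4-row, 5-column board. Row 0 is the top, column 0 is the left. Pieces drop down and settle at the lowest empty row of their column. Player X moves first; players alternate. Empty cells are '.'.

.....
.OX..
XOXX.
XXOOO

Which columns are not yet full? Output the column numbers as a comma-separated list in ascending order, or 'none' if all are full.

col 0: top cell = '.' → open
col 1: top cell = '.' → open
col 2: top cell = '.' → open
col 3: top cell = '.' → open
col 4: top cell = '.' → open

Answer: 0,1,2,3,4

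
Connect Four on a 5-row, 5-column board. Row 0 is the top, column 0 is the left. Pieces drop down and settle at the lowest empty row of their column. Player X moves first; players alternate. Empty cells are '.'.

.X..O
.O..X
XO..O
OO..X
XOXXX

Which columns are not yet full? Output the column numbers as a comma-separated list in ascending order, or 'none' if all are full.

Answer: 0,2,3

Derivation:
col 0: top cell = '.' → open
col 1: top cell = 'X' → FULL
col 2: top cell = '.' → open
col 3: top cell = '.' → open
col 4: top cell = 'O' → FULL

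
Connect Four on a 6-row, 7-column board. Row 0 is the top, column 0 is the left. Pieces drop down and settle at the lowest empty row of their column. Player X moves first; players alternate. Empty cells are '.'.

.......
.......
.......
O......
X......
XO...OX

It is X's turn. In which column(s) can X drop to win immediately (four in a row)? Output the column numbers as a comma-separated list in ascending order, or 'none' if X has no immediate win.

Answer: none

Derivation:
col 0: drop X → no win
col 1: drop X → no win
col 2: drop X → no win
col 3: drop X → no win
col 4: drop X → no win
col 5: drop X → no win
col 6: drop X → no win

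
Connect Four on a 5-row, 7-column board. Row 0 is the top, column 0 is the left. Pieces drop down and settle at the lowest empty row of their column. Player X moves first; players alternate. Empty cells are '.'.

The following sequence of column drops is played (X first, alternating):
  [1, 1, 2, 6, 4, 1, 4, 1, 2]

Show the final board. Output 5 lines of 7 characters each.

Answer: .......
.O.....
.O.....
.OX.X..
.XX.X.O

Derivation:
Move 1: X drops in col 1, lands at row 4
Move 2: O drops in col 1, lands at row 3
Move 3: X drops in col 2, lands at row 4
Move 4: O drops in col 6, lands at row 4
Move 5: X drops in col 4, lands at row 4
Move 6: O drops in col 1, lands at row 2
Move 7: X drops in col 4, lands at row 3
Move 8: O drops in col 1, lands at row 1
Move 9: X drops in col 2, lands at row 3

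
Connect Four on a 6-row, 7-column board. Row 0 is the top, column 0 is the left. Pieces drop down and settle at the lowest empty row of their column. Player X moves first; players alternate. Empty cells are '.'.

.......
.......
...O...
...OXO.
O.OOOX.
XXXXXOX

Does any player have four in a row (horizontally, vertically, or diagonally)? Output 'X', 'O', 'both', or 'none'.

X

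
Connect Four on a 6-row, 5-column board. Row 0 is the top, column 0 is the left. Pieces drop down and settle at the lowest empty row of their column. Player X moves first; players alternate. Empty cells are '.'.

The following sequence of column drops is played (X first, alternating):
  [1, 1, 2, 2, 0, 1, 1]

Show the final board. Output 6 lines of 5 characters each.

Answer: .....
.....
.X...
.O...
.OO..
XXX..

Derivation:
Move 1: X drops in col 1, lands at row 5
Move 2: O drops in col 1, lands at row 4
Move 3: X drops in col 2, lands at row 5
Move 4: O drops in col 2, lands at row 4
Move 5: X drops in col 0, lands at row 5
Move 6: O drops in col 1, lands at row 3
Move 7: X drops in col 1, lands at row 2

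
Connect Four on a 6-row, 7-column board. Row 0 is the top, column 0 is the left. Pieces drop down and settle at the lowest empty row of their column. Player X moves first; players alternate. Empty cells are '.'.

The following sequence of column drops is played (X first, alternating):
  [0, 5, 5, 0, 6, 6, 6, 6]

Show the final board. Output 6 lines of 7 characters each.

Answer: .......
.......
......O
......X
O....XO
X....OX

Derivation:
Move 1: X drops in col 0, lands at row 5
Move 2: O drops in col 5, lands at row 5
Move 3: X drops in col 5, lands at row 4
Move 4: O drops in col 0, lands at row 4
Move 5: X drops in col 6, lands at row 5
Move 6: O drops in col 6, lands at row 4
Move 7: X drops in col 6, lands at row 3
Move 8: O drops in col 6, lands at row 2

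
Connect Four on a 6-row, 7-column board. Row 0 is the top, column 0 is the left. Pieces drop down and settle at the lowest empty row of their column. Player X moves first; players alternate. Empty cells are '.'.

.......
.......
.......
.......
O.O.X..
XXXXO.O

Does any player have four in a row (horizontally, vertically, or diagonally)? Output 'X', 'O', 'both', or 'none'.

X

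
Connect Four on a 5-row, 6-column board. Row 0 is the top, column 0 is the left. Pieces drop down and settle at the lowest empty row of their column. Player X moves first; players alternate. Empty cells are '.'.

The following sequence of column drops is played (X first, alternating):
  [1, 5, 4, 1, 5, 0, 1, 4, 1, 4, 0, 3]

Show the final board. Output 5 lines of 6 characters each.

Move 1: X drops in col 1, lands at row 4
Move 2: O drops in col 5, lands at row 4
Move 3: X drops in col 4, lands at row 4
Move 4: O drops in col 1, lands at row 3
Move 5: X drops in col 5, lands at row 3
Move 6: O drops in col 0, lands at row 4
Move 7: X drops in col 1, lands at row 2
Move 8: O drops in col 4, lands at row 3
Move 9: X drops in col 1, lands at row 1
Move 10: O drops in col 4, lands at row 2
Move 11: X drops in col 0, lands at row 3
Move 12: O drops in col 3, lands at row 4

Answer: ......
.X....
.X..O.
XO..OX
OX.OXO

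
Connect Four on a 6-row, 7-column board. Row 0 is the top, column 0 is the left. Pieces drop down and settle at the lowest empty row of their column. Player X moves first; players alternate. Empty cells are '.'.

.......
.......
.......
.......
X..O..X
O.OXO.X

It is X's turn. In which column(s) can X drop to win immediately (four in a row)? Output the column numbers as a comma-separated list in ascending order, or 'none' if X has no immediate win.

col 0: drop X → no win
col 1: drop X → no win
col 2: drop X → no win
col 3: drop X → no win
col 4: drop X → no win
col 5: drop X → no win
col 6: drop X → no win

Answer: none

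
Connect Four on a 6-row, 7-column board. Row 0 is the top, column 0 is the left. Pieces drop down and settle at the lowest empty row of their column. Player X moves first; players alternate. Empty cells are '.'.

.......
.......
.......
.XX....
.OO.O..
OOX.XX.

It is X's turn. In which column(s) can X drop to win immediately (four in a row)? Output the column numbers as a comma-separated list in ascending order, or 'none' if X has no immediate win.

Answer: 3

Derivation:
col 0: drop X → no win
col 1: drop X → no win
col 2: drop X → no win
col 3: drop X → WIN!
col 4: drop X → no win
col 5: drop X → no win
col 6: drop X → no win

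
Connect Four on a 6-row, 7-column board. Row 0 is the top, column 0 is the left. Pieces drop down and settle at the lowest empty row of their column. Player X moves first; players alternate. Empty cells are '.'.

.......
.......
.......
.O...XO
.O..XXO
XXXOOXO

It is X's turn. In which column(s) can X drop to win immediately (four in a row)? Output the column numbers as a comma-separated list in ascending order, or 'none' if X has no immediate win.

col 0: drop X → no win
col 1: drop X → no win
col 2: drop X → no win
col 3: drop X → no win
col 4: drop X → no win
col 5: drop X → WIN!
col 6: drop X → no win

Answer: 5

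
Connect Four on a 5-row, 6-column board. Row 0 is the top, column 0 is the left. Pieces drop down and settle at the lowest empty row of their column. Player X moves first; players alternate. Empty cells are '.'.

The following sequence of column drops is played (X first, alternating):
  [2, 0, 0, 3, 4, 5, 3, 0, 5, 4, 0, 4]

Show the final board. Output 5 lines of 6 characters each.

Answer: ......
X.....
O...O.
X..XOX
O.XOXO

Derivation:
Move 1: X drops in col 2, lands at row 4
Move 2: O drops in col 0, lands at row 4
Move 3: X drops in col 0, lands at row 3
Move 4: O drops in col 3, lands at row 4
Move 5: X drops in col 4, lands at row 4
Move 6: O drops in col 5, lands at row 4
Move 7: X drops in col 3, lands at row 3
Move 8: O drops in col 0, lands at row 2
Move 9: X drops in col 5, lands at row 3
Move 10: O drops in col 4, lands at row 3
Move 11: X drops in col 0, lands at row 1
Move 12: O drops in col 4, lands at row 2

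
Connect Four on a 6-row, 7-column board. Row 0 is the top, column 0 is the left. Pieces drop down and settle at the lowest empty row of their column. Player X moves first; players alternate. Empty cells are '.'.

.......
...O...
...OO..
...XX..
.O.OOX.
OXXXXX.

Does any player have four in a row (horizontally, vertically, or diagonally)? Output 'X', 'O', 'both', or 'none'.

X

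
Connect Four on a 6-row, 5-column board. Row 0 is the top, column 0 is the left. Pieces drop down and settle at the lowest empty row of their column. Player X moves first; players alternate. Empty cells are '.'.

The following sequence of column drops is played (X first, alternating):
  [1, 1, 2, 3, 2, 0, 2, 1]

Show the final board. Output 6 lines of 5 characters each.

Answer: .....
.....
.....
.OX..
.OX..
OXXO.

Derivation:
Move 1: X drops in col 1, lands at row 5
Move 2: O drops in col 1, lands at row 4
Move 3: X drops in col 2, lands at row 5
Move 4: O drops in col 3, lands at row 5
Move 5: X drops in col 2, lands at row 4
Move 6: O drops in col 0, lands at row 5
Move 7: X drops in col 2, lands at row 3
Move 8: O drops in col 1, lands at row 3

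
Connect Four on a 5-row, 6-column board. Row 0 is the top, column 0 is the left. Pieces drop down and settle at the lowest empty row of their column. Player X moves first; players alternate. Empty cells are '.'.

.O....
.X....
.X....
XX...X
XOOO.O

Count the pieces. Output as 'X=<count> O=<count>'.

X=6 O=5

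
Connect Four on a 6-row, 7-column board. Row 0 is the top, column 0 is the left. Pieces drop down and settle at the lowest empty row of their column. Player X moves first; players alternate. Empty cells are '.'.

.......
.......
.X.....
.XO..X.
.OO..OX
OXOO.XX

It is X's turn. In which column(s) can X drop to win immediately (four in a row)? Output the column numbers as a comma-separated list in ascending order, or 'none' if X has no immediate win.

Answer: none

Derivation:
col 0: drop X → no win
col 1: drop X → no win
col 2: drop X → no win
col 3: drop X → no win
col 4: drop X → no win
col 5: drop X → no win
col 6: drop X → no win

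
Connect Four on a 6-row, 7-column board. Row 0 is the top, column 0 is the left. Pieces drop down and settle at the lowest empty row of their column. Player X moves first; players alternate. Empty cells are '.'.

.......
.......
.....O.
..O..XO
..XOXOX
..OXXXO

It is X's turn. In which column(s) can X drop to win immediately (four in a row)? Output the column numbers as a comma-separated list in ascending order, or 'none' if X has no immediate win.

Answer: 6

Derivation:
col 0: drop X → no win
col 1: drop X → no win
col 2: drop X → no win
col 3: drop X → no win
col 4: drop X → no win
col 5: drop X → no win
col 6: drop X → WIN!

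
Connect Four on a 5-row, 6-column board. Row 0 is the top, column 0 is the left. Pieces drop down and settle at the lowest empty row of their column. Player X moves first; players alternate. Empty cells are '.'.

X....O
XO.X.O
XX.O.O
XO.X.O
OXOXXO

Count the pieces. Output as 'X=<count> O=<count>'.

X=10 O=10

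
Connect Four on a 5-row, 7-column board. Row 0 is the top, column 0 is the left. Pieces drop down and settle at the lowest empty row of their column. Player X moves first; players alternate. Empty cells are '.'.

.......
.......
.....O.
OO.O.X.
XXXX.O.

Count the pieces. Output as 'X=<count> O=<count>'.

X=5 O=5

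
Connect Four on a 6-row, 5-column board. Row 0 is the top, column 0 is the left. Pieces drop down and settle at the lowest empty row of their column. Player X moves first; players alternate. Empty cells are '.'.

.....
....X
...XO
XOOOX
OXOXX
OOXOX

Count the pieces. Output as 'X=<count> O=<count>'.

X=9 O=9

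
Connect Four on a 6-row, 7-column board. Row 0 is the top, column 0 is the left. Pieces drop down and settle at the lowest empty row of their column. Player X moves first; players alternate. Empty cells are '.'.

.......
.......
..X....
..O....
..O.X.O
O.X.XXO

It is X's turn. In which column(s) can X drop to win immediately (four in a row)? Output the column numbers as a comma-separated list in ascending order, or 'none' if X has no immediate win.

col 0: drop X → no win
col 1: drop X → no win
col 2: drop X → no win
col 3: drop X → WIN!
col 4: drop X → no win
col 5: drop X → no win
col 6: drop X → no win

Answer: 3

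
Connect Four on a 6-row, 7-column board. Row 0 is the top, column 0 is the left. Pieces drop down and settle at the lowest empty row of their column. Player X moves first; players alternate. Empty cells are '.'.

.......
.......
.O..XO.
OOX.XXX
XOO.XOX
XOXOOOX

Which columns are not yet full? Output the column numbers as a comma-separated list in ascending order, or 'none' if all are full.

col 0: top cell = '.' → open
col 1: top cell = '.' → open
col 2: top cell = '.' → open
col 3: top cell = '.' → open
col 4: top cell = '.' → open
col 5: top cell = '.' → open
col 6: top cell = '.' → open

Answer: 0,1,2,3,4,5,6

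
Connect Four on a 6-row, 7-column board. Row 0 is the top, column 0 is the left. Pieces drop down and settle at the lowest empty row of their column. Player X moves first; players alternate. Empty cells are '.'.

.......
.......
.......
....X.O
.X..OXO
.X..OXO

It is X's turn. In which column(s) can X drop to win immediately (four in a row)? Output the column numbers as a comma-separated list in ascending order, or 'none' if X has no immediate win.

Answer: none

Derivation:
col 0: drop X → no win
col 1: drop X → no win
col 2: drop X → no win
col 3: drop X → no win
col 4: drop X → no win
col 5: drop X → no win
col 6: drop X → no win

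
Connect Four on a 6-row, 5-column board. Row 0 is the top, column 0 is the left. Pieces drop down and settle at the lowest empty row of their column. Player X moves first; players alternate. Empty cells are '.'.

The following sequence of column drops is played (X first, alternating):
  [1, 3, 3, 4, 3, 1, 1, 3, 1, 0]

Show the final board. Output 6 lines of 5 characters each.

Move 1: X drops in col 1, lands at row 5
Move 2: O drops in col 3, lands at row 5
Move 3: X drops in col 3, lands at row 4
Move 4: O drops in col 4, lands at row 5
Move 5: X drops in col 3, lands at row 3
Move 6: O drops in col 1, lands at row 4
Move 7: X drops in col 1, lands at row 3
Move 8: O drops in col 3, lands at row 2
Move 9: X drops in col 1, lands at row 2
Move 10: O drops in col 0, lands at row 5

Answer: .....
.....
.X.O.
.X.X.
.O.X.
OX.OO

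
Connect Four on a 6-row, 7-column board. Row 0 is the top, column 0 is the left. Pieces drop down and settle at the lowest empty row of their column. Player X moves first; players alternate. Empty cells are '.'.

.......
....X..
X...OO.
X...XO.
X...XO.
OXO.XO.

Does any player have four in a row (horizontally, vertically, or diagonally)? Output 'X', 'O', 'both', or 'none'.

O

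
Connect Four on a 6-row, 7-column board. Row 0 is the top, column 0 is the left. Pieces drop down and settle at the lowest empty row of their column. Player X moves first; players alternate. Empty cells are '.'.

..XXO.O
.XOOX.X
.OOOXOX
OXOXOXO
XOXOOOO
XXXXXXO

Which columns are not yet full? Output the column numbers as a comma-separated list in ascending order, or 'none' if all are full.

col 0: top cell = '.' → open
col 1: top cell = '.' → open
col 2: top cell = 'X' → FULL
col 3: top cell = 'X' → FULL
col 4: top cell = 'O' → FULL
col 5: top cell = '.' → open
col 6: top cell = 'O' → FULL

Answer: 0,1,5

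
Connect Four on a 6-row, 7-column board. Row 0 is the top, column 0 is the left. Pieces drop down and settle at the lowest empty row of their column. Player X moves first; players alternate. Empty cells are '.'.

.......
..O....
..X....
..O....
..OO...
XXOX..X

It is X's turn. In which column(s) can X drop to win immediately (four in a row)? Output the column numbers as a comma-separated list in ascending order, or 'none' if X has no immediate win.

col 0: drop X → no win
col 1: drop X → no win
col 2: drop X → no win
col 3: drop X → no win
col 4: drop X → no win
col 5: drop X → no win
col 6: drop X → no win

Answer: none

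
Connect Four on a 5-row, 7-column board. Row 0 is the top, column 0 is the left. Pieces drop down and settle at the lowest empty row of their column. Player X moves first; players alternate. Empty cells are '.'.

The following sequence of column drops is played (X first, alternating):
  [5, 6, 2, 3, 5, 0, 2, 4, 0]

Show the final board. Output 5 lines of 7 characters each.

Move 1: X drops in col 5, lands at row 4
Move 2: O drops in col 6, lands at row 4
Move 3: X drops in col 2, lands at row 4
Move 4: O drops in col 3, lands at row 4
Move 5: X drops in col 5, lands at row 3
Move 6: O drops in col 0, lands at row 4
Move 7: X drops in col 2, lands at row 3
Move 8: O drops in col 4, lands at row 4
Move 9: X drops in col 0, lands at row 3

Answer: .......
.......
.......
X.X..X.
O.XOOXO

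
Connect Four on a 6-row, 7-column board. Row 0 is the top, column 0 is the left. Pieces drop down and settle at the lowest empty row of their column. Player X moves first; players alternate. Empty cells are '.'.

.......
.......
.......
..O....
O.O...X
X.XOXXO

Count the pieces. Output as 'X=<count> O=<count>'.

X=5 O=5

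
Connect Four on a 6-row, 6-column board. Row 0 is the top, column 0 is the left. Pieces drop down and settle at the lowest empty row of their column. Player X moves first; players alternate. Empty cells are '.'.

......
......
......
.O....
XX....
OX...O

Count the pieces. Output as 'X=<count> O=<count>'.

X=3 O=3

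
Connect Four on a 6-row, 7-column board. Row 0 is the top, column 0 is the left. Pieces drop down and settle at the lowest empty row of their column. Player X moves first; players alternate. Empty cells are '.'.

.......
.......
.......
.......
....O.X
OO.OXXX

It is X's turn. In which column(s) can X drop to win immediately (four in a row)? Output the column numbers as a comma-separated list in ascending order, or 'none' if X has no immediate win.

col 0: drop X → no win
col 1: drop X → no win
col 2: drop X → no win
col 3: drop X → no win
col 4: drop X → no win
col 5: drop X → no win
col 6: drop X → no win

Answer: none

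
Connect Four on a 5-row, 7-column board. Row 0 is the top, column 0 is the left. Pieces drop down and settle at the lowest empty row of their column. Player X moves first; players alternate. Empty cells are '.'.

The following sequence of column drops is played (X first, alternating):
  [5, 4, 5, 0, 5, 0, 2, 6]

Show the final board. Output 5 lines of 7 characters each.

Answer: .......
.......
.....X.
O....X.
O.X.OXO

Derivation:
Move 1: X drops in col 5, lands at row 4
Move 2: O drops in col 4, lands at row 4
Move 3: X drops in col 5, lands at row 3
Move 4: O drops in col 0, lands at row 4
Move 5: X drops in col 5, lands at row 2
Move 6: O drops in col 0, lands at row 3
Move 7: X drops in col 2, lands at row 4
Move 8: O drops in col 6, lands at row 4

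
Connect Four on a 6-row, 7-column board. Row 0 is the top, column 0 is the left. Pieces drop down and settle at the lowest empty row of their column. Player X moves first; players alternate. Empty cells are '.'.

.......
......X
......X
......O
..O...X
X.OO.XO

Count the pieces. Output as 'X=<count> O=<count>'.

X=5 O=5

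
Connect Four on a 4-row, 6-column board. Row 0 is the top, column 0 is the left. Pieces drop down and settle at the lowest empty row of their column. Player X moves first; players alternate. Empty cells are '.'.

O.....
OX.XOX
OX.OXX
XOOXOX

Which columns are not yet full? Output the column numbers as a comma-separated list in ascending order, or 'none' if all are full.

col 0: top cell = 'O' → FULL
col 1: top cell = '.' → open
col 2: top cell = '.' → open
col 3: top cell = '.' → open
col 4: top cell = '.' → open
col 5: top cell = '.' → open

Answer: 1,2,3,4,5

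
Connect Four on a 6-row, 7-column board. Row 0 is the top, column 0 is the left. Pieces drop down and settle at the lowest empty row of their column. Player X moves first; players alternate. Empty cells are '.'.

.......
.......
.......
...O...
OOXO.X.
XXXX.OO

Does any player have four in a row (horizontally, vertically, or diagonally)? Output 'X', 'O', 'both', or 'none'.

X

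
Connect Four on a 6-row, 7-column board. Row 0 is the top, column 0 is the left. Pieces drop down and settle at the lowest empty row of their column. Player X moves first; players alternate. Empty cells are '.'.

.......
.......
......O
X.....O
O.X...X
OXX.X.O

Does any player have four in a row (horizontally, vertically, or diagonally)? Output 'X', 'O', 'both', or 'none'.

none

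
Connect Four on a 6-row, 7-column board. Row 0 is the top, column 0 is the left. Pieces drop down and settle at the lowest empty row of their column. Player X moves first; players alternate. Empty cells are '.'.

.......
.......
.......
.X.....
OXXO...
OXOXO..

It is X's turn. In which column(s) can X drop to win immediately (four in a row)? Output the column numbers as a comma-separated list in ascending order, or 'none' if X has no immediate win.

Answer: 1

Derivation:
col 0: drop X → no win
col 1: drop X → WIN!
col 2: drop X → no win
col 3: drop X → no win
col 4: drop X → no win
col 5: drop X → no win
col 6: drop X → no win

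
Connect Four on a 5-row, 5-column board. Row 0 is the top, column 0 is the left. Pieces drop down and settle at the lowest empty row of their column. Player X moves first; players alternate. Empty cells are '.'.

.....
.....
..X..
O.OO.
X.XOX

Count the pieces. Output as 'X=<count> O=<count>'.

X=4 O=4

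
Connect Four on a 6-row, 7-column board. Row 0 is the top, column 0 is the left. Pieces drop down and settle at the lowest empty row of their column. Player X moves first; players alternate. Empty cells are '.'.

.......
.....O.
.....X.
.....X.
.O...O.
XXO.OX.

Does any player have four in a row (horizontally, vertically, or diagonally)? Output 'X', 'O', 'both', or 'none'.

none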